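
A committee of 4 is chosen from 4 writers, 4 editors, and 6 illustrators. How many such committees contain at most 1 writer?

Split by how many writers are chosen (0 through 1).
Sum: C(4,0)·C(10,4) + C(4,1)·C(10,3) = 210 + 480 = 690.

690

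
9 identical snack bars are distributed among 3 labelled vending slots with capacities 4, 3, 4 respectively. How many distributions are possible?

Ignoring the caps, the number of non-negative solutions to x_1+…+x_3 = 9 is C(11,2) = 55.
Subtract solutions that violate a single cap (substitute x_i' = x_i − (cap_i+1)): x_1 ≥ 5 gives C(6,2) = 15; x_2 ≥ 4 gives C(7,2) = 21; x_3 ≥ 5 gives C(6,2) = 15. Together 51.
Add back pairs where two caps are both exceeded: 1 + 0 + 1 = 2.
By inclusion–exclusion the count is 55 − 51 + 2 = 6.

6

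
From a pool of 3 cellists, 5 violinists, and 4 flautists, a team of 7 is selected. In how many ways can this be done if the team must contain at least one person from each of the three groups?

747

With no constraint there are C(12,7) = 792 possible selections.
Subtract selections that omit an entire group: no cellists → C(9,7) = 36; no violinists → C(7,7) = 1; no flautists → C(8,7) = 8.
Add back selections omitting two groups (i.e. drawn from a single group): C(3,7) + C(5,7) + C(4,7) = 0.
By inclusion–exclusion: 792 − 45 + 0 = 747.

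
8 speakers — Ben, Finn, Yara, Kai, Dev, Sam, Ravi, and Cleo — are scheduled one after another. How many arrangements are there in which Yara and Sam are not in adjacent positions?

30240

There are 8! = 40320 arrangements in all. If Yara and Sam are adjacent, merging them into one block gives 2·(7)! = 10080 arrangements.
Complementary counting: 40320 − 10080 = 30240.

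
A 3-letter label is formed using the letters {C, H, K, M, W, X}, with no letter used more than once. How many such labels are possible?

Choose and order 3 of the 6 symbols: the first letter has 6 options, the next 5, then 4.
6 × 5 × 4 = 120.

120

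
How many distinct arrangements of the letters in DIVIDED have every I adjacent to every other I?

Treat the 2 copies of I as a single block. The multiset to arrange is then {II, D, D, D, E, V}, 6 items in all.
That gives (6)!/(3!) = 120 arrangements.

120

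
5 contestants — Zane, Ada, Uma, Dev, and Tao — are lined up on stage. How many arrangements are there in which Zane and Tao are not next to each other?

72

Of the 5! = 120 arrangements, those with Zane and Tao adjacent number 2 × 4! = 48 (treat the pair as a block with 2 internal orders).
So 120 − 48 = 72 arrangements keep them apart.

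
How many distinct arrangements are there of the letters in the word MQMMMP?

MQMMMP has 6 letters with M appearing 4 times.
So there are 6! / (4!) = 30 distinguishable arrangements.

30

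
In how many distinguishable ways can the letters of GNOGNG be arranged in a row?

The 6 letters of GNOGNG have repeats: G appearing 3 times and N appearing twice.
So there are 6! / (3!·2!) = 60 distinguishable arrangements.

60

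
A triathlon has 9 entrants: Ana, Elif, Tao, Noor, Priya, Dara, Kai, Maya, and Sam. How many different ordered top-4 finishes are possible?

3024

This is an ordered selection of 4 from 9: P(9,4).
That gives 9 × 8 × 7 × 6 = 3024.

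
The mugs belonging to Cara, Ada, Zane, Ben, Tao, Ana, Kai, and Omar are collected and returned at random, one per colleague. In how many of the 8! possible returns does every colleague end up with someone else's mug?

Count assignments avoiding every fixed point. For any j of the 8 colleagues fixed to their own mug, the other 8−j can be arranged in (8−j)! ways.
By inclusion–exclusion this is Σ_{j=0}^{8} (−1)^j C(8,j)·(8−j)!.
Computing: 40320 − 40320 + 20160 − 6720 + 1680 − 336 + 56 − 8 + 1 = 14833.

14833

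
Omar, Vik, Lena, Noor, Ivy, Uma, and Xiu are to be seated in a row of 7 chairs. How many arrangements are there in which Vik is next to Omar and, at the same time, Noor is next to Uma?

480

Treat {Vik,Omar} as one block (2 orders) and {Noor,Uma} as another (2 orders).
That leaves 5 units to arrange: 2 × 2 × 5! = 4 × 120 = 480.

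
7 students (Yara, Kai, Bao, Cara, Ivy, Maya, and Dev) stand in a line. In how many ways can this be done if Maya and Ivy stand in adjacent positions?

1440

Place the 5 others and the Maya-Ivy pair as 6 objects in a line; the pair has 2 internal arrangements.
So the count is 2·(6)! = 1440.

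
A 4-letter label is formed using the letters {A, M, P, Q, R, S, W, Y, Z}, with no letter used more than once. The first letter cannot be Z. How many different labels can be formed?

2688

The first letter has 9−1 = 8 choices (anything except Z).
The remaining 3 letters are filled from the other 8 symbols without repetition: 8 × 7 × 6 = 336.
Total: 8 × 336 = 2688.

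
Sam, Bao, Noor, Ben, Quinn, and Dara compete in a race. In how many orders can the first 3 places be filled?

120

There are 6 choices for 1st place, 5 for 2nd, and 4 for 3rd.
That gives 6 × 5 × 4 = 120.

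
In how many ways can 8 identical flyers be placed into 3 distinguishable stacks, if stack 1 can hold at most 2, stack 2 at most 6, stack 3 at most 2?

By stars and bars, unrestricted non-negative solutions to x_1+…+x_3 = 8 number C(8+2,2) = 45.
Subtract solutions that violate a single cap (substitute x_i' = x_i − (cap_i+1)): x_1 ≥ 3 gives C(7,2) = 21; x_2 ≥ 7 gives C(3,2) = 3; x_3 ≥ 3 gives C(7,2) = 21. Together 45.
Add back pairs where two caps are both exceeded: 0 + 6 + 0 = 6.
By inclusion–exclusion the count is 45 − 45 + 6 = 6.

6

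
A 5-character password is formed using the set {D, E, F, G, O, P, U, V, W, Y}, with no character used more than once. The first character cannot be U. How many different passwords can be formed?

27216

The first character has 10−1 = 9 choices (anything except U).
The remaining 4 characters are filled from the other 9 symbols without repetition: 9 × 8 × 7 × 6 = 3024.
Total: 9 × 3024 = 27216.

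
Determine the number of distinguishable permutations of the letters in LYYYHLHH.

560

Letter multiplicities in LYYYHLHH: H×3, L×2, Y×3.
The number of distinct arrangements is 8!/(3!·3!·2!) = 40320/72 = 560.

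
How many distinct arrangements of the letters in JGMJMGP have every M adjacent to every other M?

180

Treat the 2 copies of M as a single block. The multiset to arrange is then {MM, G, G, J, J, P}, 6 items in all.
That gives (6)!/(2!·2!) = 180 arrangements.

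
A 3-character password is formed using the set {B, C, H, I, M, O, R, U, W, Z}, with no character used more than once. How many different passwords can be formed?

This is a permutation of 3 out of 10: P(10,3) = 10!/7!.
That product is 10 × 9 × 8 = 720.

720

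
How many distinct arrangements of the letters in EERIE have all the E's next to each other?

6

Treat the 3 copies of E as a single block. The multiset to arrange is then {EEE, I, R}, 3 items in all.
All 3 items are distinct, so there are (3)! = 6 arrangements.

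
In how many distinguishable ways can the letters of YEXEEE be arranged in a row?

30

Letter multiplicities in YEXEEE: E×4, X×1, Y×1.
Dividing 6! = 720 by 4! = 24 for the repeated letters gives 30.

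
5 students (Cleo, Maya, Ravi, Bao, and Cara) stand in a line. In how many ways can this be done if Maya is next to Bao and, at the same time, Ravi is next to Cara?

24

Treat {Maya,Bao} as one block (2 orders) and {Ravi,Cara} as another (2 orders).
That leaves 3 units to arrange: 2 × 2 × 3! = 4 × 6 = 24.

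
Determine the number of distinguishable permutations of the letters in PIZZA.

60

PIZZA has 5 letters with Z appearing twice.
So there are 5! / (2!) = 60 distinguishable arrangements.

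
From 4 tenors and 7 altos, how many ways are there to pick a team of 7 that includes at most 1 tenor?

29

Split by how many tenors are chosen (0 through 1).
Sum: C(4,0)·C(7,7) + C(4,1)·C(7,6) = 1 + 28 = 29.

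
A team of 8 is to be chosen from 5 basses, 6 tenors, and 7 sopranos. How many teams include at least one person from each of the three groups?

41811

With no constraint there are C(18,8) = 43758 possible selections.
Subtract selections that omit an entire group: no basses → C(13,8) = 1287; no tenors → C(12,8) = 495; no sopranos → C(11,8) = 165.
Add back selections omitting two groups (i.e. drawn from a single group): C(5,8) + C(6,8) + C(7,8) = 0.
By inclusion–exclusion: 43758 − 1947 + 0 = 41811.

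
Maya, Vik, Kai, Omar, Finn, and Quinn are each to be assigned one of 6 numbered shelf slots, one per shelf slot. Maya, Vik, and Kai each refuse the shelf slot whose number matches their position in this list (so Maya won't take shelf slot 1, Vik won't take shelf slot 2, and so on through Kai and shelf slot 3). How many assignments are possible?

426

Let Aᵢ (for i ∈ {1, 2, 3}) be the placements that put person i in their forbidden shelf slot. Any j of these fix j positions, leaving (6−j)! ways to fill the rest, and there are C(3,j) ways to pick which j.
By inclusion–exclusion, the number of valid placements is Σ_{j=0}^{3} (−1)^j C(3,j)·(6−j)!.
Computing: 720 − 360 + 72 − 6 = 426.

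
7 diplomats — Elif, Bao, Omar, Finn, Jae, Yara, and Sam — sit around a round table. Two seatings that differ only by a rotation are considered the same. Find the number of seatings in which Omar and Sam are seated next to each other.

Glue Omar and Sam into a block (2 internal orders). Seating 6 units around a circle gives (5)! arrangements.
So 2 × (5)! = 2 × 120 = 240.

240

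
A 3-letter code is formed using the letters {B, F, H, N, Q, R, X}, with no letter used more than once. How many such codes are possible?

With no repetition, fill the 3 letters in order: 7 choices, then 6, down to 5.
That product is 7 × 6 × 5 = 210.

210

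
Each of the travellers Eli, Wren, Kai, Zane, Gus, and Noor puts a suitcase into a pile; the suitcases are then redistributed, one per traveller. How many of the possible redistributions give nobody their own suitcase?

265

Let Aᵢ be the assignments in which traveller i gets their own suitcase. We want the size of the complement of A₁∪…∪A_6.
By inclusion–exclusion this is Σ_{j=0}^{6} (−1)^j C(6,j)·(6−j)!.
Computing: 720 − 720 + 360 − 120 + 30 − 6 + 1 = 265.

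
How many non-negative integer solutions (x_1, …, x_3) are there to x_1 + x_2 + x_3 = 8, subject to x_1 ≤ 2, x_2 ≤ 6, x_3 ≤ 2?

6

Without the upper bounds there are C(10,2) = 45 ways to split 8 among 3 variables.
Subtract solutions that violate a single cap (substitute x_i' = x_i − (cap_i+1)): x_1 ≥ 3 gives C(7,2) = 21; x_2 ≥ 7 gives C(3,2) = 3; x_3 ≥ 3 gives C(7,2) = 21. Together 45.
Add back pairs where two caps are both exceeded: 0 + 6 + 0 = 6.
By inclusion–exclusion the count is 45 − 45 + 6 = 6.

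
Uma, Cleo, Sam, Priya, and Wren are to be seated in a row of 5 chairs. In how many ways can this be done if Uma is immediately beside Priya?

48

Glue Uma and Priya into one block (2 internal orders), leaving 4 units to arrange in a row.
So the count is 2·(4)! = 48.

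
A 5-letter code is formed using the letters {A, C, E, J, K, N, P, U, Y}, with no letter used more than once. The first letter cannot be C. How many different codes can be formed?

The first letter has 9−1 = 8 choices (anything except C).
The remaining 4 letters are filled from the other 8 symbols without repetition: 8 × 7 × 6 × 5 = 1680.
Total: 8 × 1680 = 13440.

13440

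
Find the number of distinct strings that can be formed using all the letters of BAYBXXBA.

1680

BAYBXXBA has 8 letters with A appearing twice, B appearing 3 times, and X appearing twice.
The number of distinct arrangements is 8!/(3!·2!·2!) = 40320/24 = 1680.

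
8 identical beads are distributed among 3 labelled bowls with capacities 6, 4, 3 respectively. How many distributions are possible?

Without the upper bounds there are C(10,2) = 45 ways to split 8 among 3 bowls.
Subtract solutions that violate a single cap (substitute x_i' = x_i − (cap_i+1)): x_1 ≥ 7 gives C(3,2) = 3; x_2 ≥ 5 gives C(5,2) = 10; x_3 ≥ 4 gives C(6,2) = 15. Together 28.
No two caps can be exceeded simultaneously, so the pair terms are all 0.
By inclusion–exclusion the count is 45 − 28 + 0 = 17.

17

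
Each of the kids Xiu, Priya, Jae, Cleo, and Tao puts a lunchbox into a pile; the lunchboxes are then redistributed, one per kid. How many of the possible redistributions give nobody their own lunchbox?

Count assignments avoiding every fixed point. For any j of the 5 kids fixed to their own lunchbox, the other 5−j can be arranged in (5−j)! ways.
By inclusion–exclusion this is Σ_{j=0}^{5} (−1)^j C(5,j)·(5−j)!.
Computing: 120 − 120 + 60 − 20 + 5 − 1 = 44.

44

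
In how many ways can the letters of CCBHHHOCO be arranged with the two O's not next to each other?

3920

There are 9!/(3!·3!·2!) = 5040 arrangements of CCBHHHOCO in total.
If the two O's are adjacent, glue them into one block, leaving 8 items to arrange: (8)!/(3!·3!) = 1120 ways.
Subtracting, 5040 − 1120 = 3920 arrangements keep the O's apart.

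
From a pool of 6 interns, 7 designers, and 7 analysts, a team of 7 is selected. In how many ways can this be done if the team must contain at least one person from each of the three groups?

70658

Total 7-person selections from all 20: C(20,7) = 77520.
Selections missing a whole group: no interns → C(14,7) = 3432; no designers → C(13,7) = 1716; no analysts → C(13,7) = 1716.
Add back selections omitting two groups (i.e. drawn from a single group): C(6,7) + C(7,7) + C(7,7) = 2.
By inclusion–exclusion: 77520 − 6864 + 2 = 70658.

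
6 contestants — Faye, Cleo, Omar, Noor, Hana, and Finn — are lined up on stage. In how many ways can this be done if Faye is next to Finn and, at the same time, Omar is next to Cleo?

Treat {Faye,Finn} as one block (2 orders) and {Omar,Cleo} as another (2 orders).
That leaves 4 units to arrange: 2 × 2 × 4! = 4 × 24 = 96.

96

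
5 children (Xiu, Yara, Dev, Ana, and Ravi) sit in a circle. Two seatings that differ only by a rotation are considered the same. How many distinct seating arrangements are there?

Seat Xiu anywhere (absorbing the rotational symmetry), then permute the other 4: (4)! = 24.

24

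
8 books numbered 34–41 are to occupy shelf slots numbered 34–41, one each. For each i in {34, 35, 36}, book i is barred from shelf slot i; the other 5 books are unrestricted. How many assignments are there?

27240

Let Aᵢ (for i ∈ {34, 35, 36}) be the placements that put book i in its forbidden shelf slot. Any j of these fix j positions, leaving (8−j)! ways to fill the rest, and there are C(3,j) ways to pick which j.
By inclusion–exclusion, the number of valid placements is Σ_{j=0}^{3} (−1)^j C(3,j)·(8−j)!.
Computing: 40320 − 15120 + 2160 − 120 = 27240.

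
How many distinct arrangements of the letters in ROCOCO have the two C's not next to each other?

40

Total arrangements of ROCOCO: 6!/(3!·2!) = 60.
If the two C's are adjacent, glue them into one block, leaving 5 items to arrange: (5)!/(3!) = 20 ways.
Hence 60 − 20 = 40.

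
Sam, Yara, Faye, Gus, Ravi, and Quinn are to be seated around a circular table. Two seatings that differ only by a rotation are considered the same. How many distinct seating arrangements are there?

Seat Sam anywhere (absorbing the rotational symmetry), then permute the other 5: (5)! = 120.

120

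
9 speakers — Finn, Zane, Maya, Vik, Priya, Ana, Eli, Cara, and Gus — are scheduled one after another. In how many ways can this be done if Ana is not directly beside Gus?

282240

Of the 9! = 362880 arrangements, those with Ana and Gus adjacent number 2 × 8! = 80640 (treat the pair as a block with 2 internal orders).
Complementary counting: 362880 − 80640 = 282240.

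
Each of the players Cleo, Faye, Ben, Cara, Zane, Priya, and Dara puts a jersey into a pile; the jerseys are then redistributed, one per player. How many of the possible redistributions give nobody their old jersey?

Count assignments avoiding every fixed point. For any j of the 7 players fixed to their old jersey, the other 7−j can be arranged in (7−j)! ways.
By inclusion–exclusion this is Σ_{j=0}^{7} (−1)^j C(7,j)·(7−j)!.
Computing: 5040 − 5040 + 2520 − 840 + 210 − 42 + 7 − 1 = 1854.

1854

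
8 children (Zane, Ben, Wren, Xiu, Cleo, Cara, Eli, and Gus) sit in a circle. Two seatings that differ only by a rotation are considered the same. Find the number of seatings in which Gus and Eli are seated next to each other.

Glue Gus and Eli into a block (2 internal orders). Seating 7 units around a circle gives (6)! arrangements.
So 2 × (6)! = 2 × 720 = 1440.

1440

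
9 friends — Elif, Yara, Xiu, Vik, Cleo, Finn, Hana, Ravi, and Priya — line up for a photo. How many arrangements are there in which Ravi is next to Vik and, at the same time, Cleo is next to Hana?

Treat {Ravi,Vik} as one block (2 orders) and {Cleo,Hana} as another (2 orders).
That leaves 7 units to arrange: 2 × 2 × 7! = 4 × 5040 = 20160.

20160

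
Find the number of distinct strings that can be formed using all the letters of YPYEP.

Letter multiplicities in YPYEP: E×1, P×2, Y×2.
Dividing 5! = 120 by 2!·2! = 4 for the repeated letters gives 30.

30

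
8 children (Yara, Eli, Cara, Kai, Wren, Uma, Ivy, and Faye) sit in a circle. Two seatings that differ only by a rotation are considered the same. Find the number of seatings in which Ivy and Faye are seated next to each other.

1440

Glue Ivy and Faye into a block (2 internal orders). Seating 7 units around a circle gives (6)! arrangements.
So 2 × (6)! = 2 × 720 = 1440.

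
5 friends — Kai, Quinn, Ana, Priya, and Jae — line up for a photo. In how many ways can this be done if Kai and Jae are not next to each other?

72

There are 5! = 120 arrangements in all. If Kai and Jae are adjacent, merging them into one block gives 2·(4)! = 48 arrangements.
Complementary counting: 120 − 48 = 72.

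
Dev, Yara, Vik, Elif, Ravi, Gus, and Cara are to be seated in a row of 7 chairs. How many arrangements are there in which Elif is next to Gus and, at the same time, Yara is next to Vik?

480

Treat {Elif,Gus} as one block (2 orders) and {Yara,Vik} as another (2 orders).
That leaves 5 units to arrange: 2 × 2 × 5! = 4 × 120 = 480.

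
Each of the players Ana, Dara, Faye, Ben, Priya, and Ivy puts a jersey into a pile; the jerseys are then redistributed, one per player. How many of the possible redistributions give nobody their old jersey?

265

This is the derangement count D_6: permutations of 6 items with no fixed point.
By inclusion–exclusion this is Σ_{j=0}^{6} (−1)^j C(6,j)·(6−j)!.
Computing: 720 − 720 + 360 − 120 + 30 − 6 + 1 = 265.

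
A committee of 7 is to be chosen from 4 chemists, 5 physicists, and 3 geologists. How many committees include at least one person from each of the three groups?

Unrestricted: C(12,7) = 792 ways to pick any 7 of the 12.
Selections missing a whole group: no chemists → C(8,7) = 8; no physicists → C(7,7) = 1; no geologists → C(9,7) = 36.
Add back selections omitting two groups (i.e. drawn from a single group): C(4,7) + C(5,7) + C(3,7) = 0.
By inclusion–exclusion: 792 − 45 + 0 = 747.

747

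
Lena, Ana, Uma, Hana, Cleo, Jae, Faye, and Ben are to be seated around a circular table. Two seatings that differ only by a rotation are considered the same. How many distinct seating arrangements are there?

5040

Around a circle, 8 distinct people have 8!/8 = (7)! = 5040 rotationally distinct seatings.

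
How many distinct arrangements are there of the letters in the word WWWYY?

10

The 5 letters of WWWYY have repeats: W appearing 3 times and Y appearing twice.
So there are 5! / (3!·2!) = 10 distinguishable arrangements.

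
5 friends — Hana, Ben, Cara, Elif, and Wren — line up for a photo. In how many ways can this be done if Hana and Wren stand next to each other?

48

Glue Hana and Wren into one block (2 internal orders), leaving 4 units to arrange in a row.
That gives 2 × 4! = 2 × 24 = 48.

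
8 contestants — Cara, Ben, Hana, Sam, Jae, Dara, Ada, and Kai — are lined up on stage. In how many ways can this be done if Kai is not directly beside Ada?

30240

Of the 8! = 40320 arrangements, those with Kai and Ada adjacent number 2 × 7! = 10080 (treat the pair as a block with 2 internal orders).
So 40320 − 10080 = 30240 arrangements keep them apart.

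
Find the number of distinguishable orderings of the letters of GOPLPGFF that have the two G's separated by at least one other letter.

Total arrangements of GOPLPGFF: 8!/(2!·2!·2!) = 5040.
If the two G's are adjacent, glue them into one block, leaving 7 items to arrange: (7)!/(2!·2!) = 1260 ways.
Hence 5040 − 1260 = 3780.

3780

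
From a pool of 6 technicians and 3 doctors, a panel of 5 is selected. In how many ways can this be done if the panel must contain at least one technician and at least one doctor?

120

With no constraint there are C(9,5) = 126 possible selections.
Selections missing a whole group: no technicians → C(3,5) = 0; no doctors → C(6,5) = 6.
Both groups omitted at once is impossible, so 126 − 6 = 120.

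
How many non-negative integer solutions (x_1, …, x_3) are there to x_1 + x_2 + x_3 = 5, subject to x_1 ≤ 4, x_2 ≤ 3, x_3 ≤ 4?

Without the upper bounds there are C(7,2) = 21 ways to split 5 among 3 variables.
Subtract solutions that violate a single cap (substitute x_i' = x_i − (cap_i+1)): x_1 ≥ 5 gives C(2,2) = 1; x_2 ≥ 4 gives C(3,2) = 3; x_3 ≥ 5 gives C(2,2) = 1. Together 5.
No two caps can be exceeded simultaneously, so the pair terms are all 0.
By inclusion–exclusion the count is 21 − 5 + 0 = 16.

16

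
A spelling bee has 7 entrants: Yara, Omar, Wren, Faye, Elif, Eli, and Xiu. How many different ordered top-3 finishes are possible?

210

This is an ordered selection of 3 from 7: P(7,3).
That gives 7 × 6 × 5 = 210.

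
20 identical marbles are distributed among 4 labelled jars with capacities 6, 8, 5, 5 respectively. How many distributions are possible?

35

By stars and bars, unrestricted non-negative solutions to x_1+…+x_4 = 20 number C(20+3,3) = 1771.
Subtract solutions that violate a single cap (substitute x_i' = x_i − (cap_i+1)): x_1 ≥ 7 gives C(16,3) = 560; x_2 ≥ 9 gives C(14,3) = 364; x_3 ≥ 6 gives C(17,3) = 680; x_4 ≥ 6 gives C(17,3) = 680. Together 2284.
Add back pairs where two caps are both exceeded: 35 + 120 + 120 + 56 + 56 + 165 = 552.
Subtract triples: 0 + 0 + 4 + 0 = 4.
By inclusion–exclusion the count is 1771 − 2284 + 552 − 4 = 35.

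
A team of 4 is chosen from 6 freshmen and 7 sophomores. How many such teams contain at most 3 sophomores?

Split by how many sophomores are chosen (0 through 3).
Sum: C(7,0)·C(6,4) + C(7,1)·C(6,3) + C(7,2)·C(6,2) + C(7,3)·C(6,1) = 15 + 140 + 315 + 210 = 680.

680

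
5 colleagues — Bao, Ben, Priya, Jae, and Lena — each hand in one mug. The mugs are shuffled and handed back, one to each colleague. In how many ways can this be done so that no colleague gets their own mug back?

Let Aᵢ be the assignments in which colleague i gets their own mug. We want the size of the complement of A₁∪…∪A_5.
By inclusion–exclusion this is Σ_{j=0}^{5} (−1)^j C(5,j)·(5−j)!.
Computing: 120 − 120 + 60 − 20 + 5 − 1 = 44.

44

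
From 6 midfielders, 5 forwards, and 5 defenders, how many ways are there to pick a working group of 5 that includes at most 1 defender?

2112

Split by how many defenders are chosen (0 through 1).
Sum: C(5,0)·C(11,5) + C(5,1)·C(11,4) = 462 + 1650 = 2112.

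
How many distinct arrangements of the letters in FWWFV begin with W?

12

Fix W in the first position and arrange the remaining 4 letters.
Those 4 letters have F appearing twice, giving (4)!/(2!) = 12.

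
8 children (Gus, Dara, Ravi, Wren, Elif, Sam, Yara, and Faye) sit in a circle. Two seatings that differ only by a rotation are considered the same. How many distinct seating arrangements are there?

5040

Fix one person's seat to break rotational symmetry; the remaining 7 people can be arranged in (7)! = 5040 ways.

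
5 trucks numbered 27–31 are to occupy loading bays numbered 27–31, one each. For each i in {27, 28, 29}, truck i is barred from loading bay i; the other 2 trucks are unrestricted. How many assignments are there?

64

Let Aᵢ (for i ∈ {27, 28, 29}) be the placements that put truck i in its forbidden loading bay. Any j of these fix j positions, leaving (5−j)! ways to fill the rest, and there are C(3,j) ways to pick which j.
By inclusion–exclusion, the number of valid placements is Σ_{j=0}^{3} (−1)^j C(3,j)·(5−j)!.
Computing: 120 − 72 + 18 − 2 = 64.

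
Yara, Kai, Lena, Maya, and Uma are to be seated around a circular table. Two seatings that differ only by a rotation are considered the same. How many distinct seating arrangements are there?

24

Seat Yara anywhere (absorbing the rotational symmetry), then permute the other 4: (4)! = 24.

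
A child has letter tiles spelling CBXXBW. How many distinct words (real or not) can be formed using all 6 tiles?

180

Letter multiplicities in CBXXBW: B×2, C×1, W×1, X×2.
Dividing 6! = 720 by 2!·2! = 4 for the repeated letters gives 180.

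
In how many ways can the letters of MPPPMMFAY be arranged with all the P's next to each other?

840

Treat the 3 copies of P as a single block. The multiset to arrange is then {PPP, A, F, M, M, M, Y}, 7 items in all.
That gives (7)!/(3!) = 840 arrangements.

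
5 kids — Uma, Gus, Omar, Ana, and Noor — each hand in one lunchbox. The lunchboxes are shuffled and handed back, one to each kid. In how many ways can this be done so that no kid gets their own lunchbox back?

44

This is the derangement count D_5: permutations of 5 items with no fixed point.
By inclusion–exclusion this is Σ_{j=0}^{5} (−1)^j C(5,j)·(5−j)!.
Computing: 120 − 120 + 60 − 20 + 5 − 1 = 44.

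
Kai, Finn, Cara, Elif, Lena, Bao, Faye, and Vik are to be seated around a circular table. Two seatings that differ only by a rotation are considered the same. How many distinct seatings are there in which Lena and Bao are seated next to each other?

1440

Glue Lena and Bao into a block (2 internal orders). Seating 7 units around a circle gives (6)! arrangements.
So 2 × (6)! = 2 × 720 = 1440.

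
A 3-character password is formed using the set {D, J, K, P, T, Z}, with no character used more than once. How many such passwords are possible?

120

With no repetition, fill the 3 characters in order: 6 choices, then 5, down to 4.
6 × 5 × 4 = 120.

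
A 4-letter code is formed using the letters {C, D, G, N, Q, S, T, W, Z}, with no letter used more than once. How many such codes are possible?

3024

With no repetition, fill the 4 letters in order: 9 choices, then 8, down to 6.
That product is 9 × 8 × 7 × 6 = 3024.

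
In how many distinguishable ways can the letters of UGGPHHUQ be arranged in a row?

The 8 letters of UGGPHHUQ have repeats: G appearing twice, H appearing twice, and U appearing twice.
The number of distinct arrangements is 8!/(2!·2!·2!) = 40320/8 = 5040.

5040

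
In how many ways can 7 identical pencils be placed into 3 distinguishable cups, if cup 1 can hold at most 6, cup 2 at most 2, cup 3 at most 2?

8

Ignoring the caps, the number of non-negative solutions to x_1+…+x_3 = 7 is C(9,2) = 36.
Subtract solutions that violate a single cap (substitute x_i' = x_i − (cap_i+1)): x_1 ≥ 7 gives C(2,2) = 1; x_2 ≥ 3 gives C(6,2) = 15; x_3 ≥ 3 gives C(6,2) = 15. Together 31.
Add back pairs where two caps are both exceeded: 0 + 0 + 3 = 3.
By inclusion–exclusion the count is 36 − 31 + 3 = 8.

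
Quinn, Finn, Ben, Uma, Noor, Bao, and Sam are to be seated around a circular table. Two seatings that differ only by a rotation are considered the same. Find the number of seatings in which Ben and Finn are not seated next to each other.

480

All circular seatings of 7 people number (6)! = 720.
Those with Ben next to Finn: fuse the pair into one unit and seat 6 units around a circle — 2·(5)! = 240.
Subtracting, 720 − 240 = 480.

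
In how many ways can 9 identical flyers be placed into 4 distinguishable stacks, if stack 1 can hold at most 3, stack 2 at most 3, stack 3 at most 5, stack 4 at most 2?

29

By stars and bars, unrestricted non-negative solutions to x_1+…+x_4 = 9 number C(9+3,3) = 220.
Subtract solutions that violate a single cap (substitute x_i' = x_i − (cap_i+1)): x_1 ≥ 4 gives C(8,3) = 56; x_2 ≥ 4 gives C(8,3) = 56; x_3 ≥ 6 gives C(6,3) = 20; x_4 ≥ 3 gives C(9,3) = 84. Together 216.
Add back pairs where two caps are both exceeded: 4 + 0 + 10 + 0 + 10 + 1 = 25.
By inclusion–exclusion the count is 220 − 216 + 25 = 29.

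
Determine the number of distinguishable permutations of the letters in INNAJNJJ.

1120

Letter multiplicities in INNAJNJJ: A×1, I×1, J×3, N×3.
The number of distinct arrangements is 8!/(3!·3!) = 40320/36 = 1120.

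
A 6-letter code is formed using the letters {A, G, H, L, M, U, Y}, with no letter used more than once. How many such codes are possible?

This is a permutation of 6 out of 7: P(7,6) = 7!/1!.
That product is 7 × 6 × 5 × 4 × 3 × 2 = 5040.

5040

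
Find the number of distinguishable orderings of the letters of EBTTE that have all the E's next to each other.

Treat the 2 copies of E as a single block. The multiset to arrange is then {EE, B, T, T}, 4 items in all.
That gives (4)!/(2!) = 12 arrangements.

12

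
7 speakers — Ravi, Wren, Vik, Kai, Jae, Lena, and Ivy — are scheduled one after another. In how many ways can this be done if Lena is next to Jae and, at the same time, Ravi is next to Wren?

Treat {Lena,Jae} as one block (2 orders) and {Ravi,Wren} as another (2 orders).
That leaves 5 units to arrange: 2 × 2 × 5! = 4 × 120 = 480.

480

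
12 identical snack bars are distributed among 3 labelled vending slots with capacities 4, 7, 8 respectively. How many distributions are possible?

Without the upper bounds there are C(14,2) = 91 ways to split 12 among 3 vending slots.
Subtract solutions that violate a single cap (substitute x_i' = x_i − (cap_i+1)): x_1 ≥ 5 gives C(9,2) = 36; x_2 ≥ 8 gives C(6,2) = 15; x_3 ≥ 9 gives C(5,2) = 10. Together 61.
No two caps can be exceeded simultaneously, so the pair terms are all 0.
By inclusion–exclusion the count is 91 − 61 + 0 = 30.

30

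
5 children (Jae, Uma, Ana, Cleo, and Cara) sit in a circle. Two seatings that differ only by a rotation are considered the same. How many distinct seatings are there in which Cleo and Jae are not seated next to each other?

All circular seatings of 5 people number (4)! = 24.
Those with Cleo next to Jae: fuse the pair into one unit and seat 4 units around a circle — 2·(3)! = 12.
Subtracting, 24 − 12 = 12.

12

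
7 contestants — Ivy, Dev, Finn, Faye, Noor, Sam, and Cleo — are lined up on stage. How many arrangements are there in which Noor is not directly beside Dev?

There are 7! = 5040 arrangements in all. If Noor and Dev are adjacent, merging them into one block gives 2·(6)! = 1440 arrangements.
So 5040 − 1440 = 3600 arrangements keep them apart.

3600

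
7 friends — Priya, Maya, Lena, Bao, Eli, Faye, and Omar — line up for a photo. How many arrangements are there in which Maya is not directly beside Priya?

Of the 7! = 5040 arrangements, those with Maya and Priya adjacent number 2 × 6! = 1440 (treat the pair as a block with 2 internal orders).
So 5040 − 1440 = 3600 arrangements keep them apart.

3600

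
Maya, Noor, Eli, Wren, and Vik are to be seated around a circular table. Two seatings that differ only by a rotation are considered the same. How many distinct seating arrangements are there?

Seat Maya anywhere (absorbing the rotational symmetry), then permute the other 4: (4)! = 24.

24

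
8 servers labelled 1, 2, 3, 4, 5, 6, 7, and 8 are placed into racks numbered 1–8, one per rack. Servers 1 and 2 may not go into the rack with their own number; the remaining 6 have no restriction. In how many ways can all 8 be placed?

30960

Let Aᵢ (for i ∈ {1, 2}) be the placements that put server i in its forbidden rack. Any j of these fix j positions, leaving (8−j)! ways to fill the rest, and there are C(2,j) ways to pick which j.
By inclusion–exclusion, the number of valid placements is Σ_{j=0}^{2} (−1)^j C(2,j)·(8−j)!.
Computing: 40320 − 10080 + 720 = 30960.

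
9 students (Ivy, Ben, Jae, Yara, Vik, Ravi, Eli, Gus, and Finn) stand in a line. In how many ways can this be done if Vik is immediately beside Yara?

80640

Place the 7 others and the Vik-Yara pair as 8 objects in a line; the pair has 2 internal arrangements.
That gives 2 × 8! = 2 × 40320 = 80640.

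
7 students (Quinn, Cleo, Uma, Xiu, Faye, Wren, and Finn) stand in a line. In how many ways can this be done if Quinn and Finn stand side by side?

1440

Place the 5 others and the Quinn-Finn pair as 6 objects in a line; the pair has 2 internal arrangements.
So the count is 2·(6)! = 1440.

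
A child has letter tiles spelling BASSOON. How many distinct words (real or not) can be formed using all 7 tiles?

The 7 letters of BASSOON have repeats: O appearing twice and S appearing twice.
Dividing 7! = 5040 by 2!·2! = 4 for the repeated letters gives 1260.

1260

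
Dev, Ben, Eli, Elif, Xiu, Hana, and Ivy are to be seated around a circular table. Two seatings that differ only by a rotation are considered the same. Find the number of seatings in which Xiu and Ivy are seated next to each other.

240

Glue Xiu and Ivy into a block (2 internal orders). Seating 6 units around a circle gives (5)! arrangements.
So 2 × (5)! = 2 × 120 = 240.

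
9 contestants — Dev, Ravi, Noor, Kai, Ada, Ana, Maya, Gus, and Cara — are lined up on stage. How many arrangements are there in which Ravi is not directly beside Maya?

282240

Of the 9! = 362880 arrangements, those with Ravi and Maya adjacent number 2 × 8! = 80640 (treat the pair as a block with 2 internal orders).
So 362880 − 80640 = 282240 arrangements keep them apart.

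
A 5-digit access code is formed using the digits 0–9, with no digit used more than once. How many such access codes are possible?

Choose and order 5 of the 10 symbols: the first digit has 10 options, the next 9, and so on down to 6.
10 × 9 × 8 × 7 × 6 = 30240.

30240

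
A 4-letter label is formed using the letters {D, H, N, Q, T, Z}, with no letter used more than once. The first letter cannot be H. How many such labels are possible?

300

The first letter has 6−1 = 5 choices (anything except H).
The remaining 3 letters are filled from the other 5 symbols without repetition: 5 × 4 × 3 = 60.
Total: 5 × 60 = 300.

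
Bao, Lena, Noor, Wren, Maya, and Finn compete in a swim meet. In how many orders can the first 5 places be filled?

This is an ordered selection of 5 from 6: P(6,5).
That gives 6 × 5 × 4 × 3 × 2 = 720.

720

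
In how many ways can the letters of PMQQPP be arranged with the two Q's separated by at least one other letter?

40

Total arrangements of PMQQPP: 6!/(3!·2!) = 60.
Arrangements with the Q's together: treat QQ as one letter, giving (5)!/(3!) = 20.
Hence 60 − 20 = 40.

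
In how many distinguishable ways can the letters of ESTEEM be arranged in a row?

Letter multiplicities in ESTEEM: E×3, M×1, S×1, T×1.
Dividing 6! = 720 by 3! = 6 for the repeated letters gives 120.

120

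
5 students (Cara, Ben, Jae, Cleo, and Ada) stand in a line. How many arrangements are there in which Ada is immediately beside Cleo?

48

Glue Ada and Cleo into one block (2 internal orders), leaving 4 units to arrange in a row.
That gives 2 × 4! = 2 × 24 = 48.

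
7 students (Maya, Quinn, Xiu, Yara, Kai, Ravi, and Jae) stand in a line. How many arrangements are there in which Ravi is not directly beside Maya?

Of the 7! = 5040 arrangements, those with Ravi and Maya adjacent number 2 × 6! = 1440 (treat the pair as a block with 2 internal orders).
So 5040 − 1440 = 3600 arrangements keep them apart.

3600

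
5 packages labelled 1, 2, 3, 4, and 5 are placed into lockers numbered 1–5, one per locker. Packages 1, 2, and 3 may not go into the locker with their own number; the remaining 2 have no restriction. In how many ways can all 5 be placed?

Let Aᵢ (for i ∈ {1, 2, 3}) be the placements that put package i in its forbidden locker. Any j of these fix j positions, leaving (5−j)! ways to fill the rest, and there are C(3,j) ways to pick which j.
By inclusion–exclusion, the number of valid placements is Σ_{j=0}^{3} (−1)^j C(3,j)·(5−j)!.
Computing: 120 − 72 + 18 − 2 = 64.

64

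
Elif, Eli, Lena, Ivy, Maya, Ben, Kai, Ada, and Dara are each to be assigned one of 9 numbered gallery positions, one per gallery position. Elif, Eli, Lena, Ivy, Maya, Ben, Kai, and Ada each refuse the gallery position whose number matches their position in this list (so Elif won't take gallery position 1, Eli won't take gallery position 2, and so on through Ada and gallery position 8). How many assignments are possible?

Let Aᵢ (for 1 ≤ i ≤ 8) be the placements that put person i in their forbidden gallery position. Any j of these fix j positions, leaving (9−j)! ways to fill the rest, and there are C(8,j) ways to pick which j.
By inclusion–exclusion, the number of valid placements is Σ_{j=0}^{8} (−1)^j C(8,j)·(9−j)!.
Computing: 362880 − 322560 + 141120 − 40320 + 8400 − 1344 + 168 − 16 + 1 = 148329.

148329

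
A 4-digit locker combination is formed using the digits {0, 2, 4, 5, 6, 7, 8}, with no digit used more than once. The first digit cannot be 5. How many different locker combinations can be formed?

The first digit has 7−1 = 6 choices (anything except 5).
The remaining 3 digits are filled from the other 6 symbols without repetition: 6 × 5 × 4 = 120.
Total: 6 × 120 = 720.

720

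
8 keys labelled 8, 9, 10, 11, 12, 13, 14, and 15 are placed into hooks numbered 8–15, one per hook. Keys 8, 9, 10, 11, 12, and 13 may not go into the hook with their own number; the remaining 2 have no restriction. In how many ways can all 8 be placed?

Let Aᵢ (for 8 ≤ i ≤ 13) be the placements that put key i in its forbidden hook. Any j of these fix j positions, leaving (8−j)! ways to fill the rest, and there are C(6,j) ways to pick which j.
By inclusion–exclusion, the number of valid placements is Σ_{j=0}^{6} (−1)^j C(6,j)·(8−j)!.
Computing: 40320 − 30240 + 10800 − 2400 + 360 − 36 + 2 = 18806.

18806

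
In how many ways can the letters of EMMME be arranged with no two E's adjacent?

There are 5!/(3!·2!) = 10 arrangements of EMMME in total.
Arrangements with the E's together: treat EE as one letter, giving (4)!/(3!) = 4.
Hence 10 − 4 = 6.

6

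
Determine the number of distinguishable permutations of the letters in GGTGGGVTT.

504

Letter multiplicities in GGTGGGVTT: G×5, T×3, V×1.
Dividing 9! = 362880 by 5!·3! = 720 for the repeated letters gives 504.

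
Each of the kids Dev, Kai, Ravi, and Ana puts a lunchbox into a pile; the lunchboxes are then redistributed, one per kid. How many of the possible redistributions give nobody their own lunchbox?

9

This is the derangement count D_4: permutations of 4 items with no fixed point.
By inclusion–exclusion this is Σ_{j=0}^{4} (−1)^j C(4,j)·(4−j)!.
Computing: 24 − 24 + 12 − 4 + 1 = 9.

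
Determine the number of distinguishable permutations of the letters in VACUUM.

Letter multiplicities in VACUUM: A×1, C×1, M×1, U×2, V×1.
Dividing 6! = 720 by 2! = 2 for the repeated letters gives 360.

360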